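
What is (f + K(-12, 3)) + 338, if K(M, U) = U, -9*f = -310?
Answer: 3379/9 ≈ 375.44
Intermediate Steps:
f = 310/9 (f = -1/9*(-310) = 310/9 ≈ 34.444)
(f + K(-12, 3)) + 338 = (310/9 + 3) + 338 = 337/9 + 338 = 3379/9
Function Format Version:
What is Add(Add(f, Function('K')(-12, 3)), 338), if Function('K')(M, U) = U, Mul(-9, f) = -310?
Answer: Rational(3379, 9) ≈ 375.44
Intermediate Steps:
f = Rational(310, 9) (f = Mul(Rational(-1, 9), -310) = Rational(310, 9) ≈ 34.444)
Add(Add(f, Function('K')(-12, 3)), 338) = Add(Add(Rational(310, 9), 3), 338) = Add(Rational(337, 9), 338) = Rational(3379, 9)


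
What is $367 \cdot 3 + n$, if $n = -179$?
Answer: $922$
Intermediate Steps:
$367 \cdot 3 + n = 367 \cdot 3 - 179 = 1101 - 179 = 922$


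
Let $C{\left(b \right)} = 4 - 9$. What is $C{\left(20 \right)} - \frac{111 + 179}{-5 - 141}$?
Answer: $- \frac{220}{73} \approx -3.0137$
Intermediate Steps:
$C{\left(b \right)} = -5$
$C{\left(20 \right)} - \frac{111 + 179}{-5 - 141} = -5 - \frac{111 + 179}{-5 - 141} = -5 - \frac{290}{-146} = -5 - 290 \left(- \frac{1}{146}\right) = -5 - - \frac{145}{73} = -5 + \frac{145}{73} = - \frac{220}{73}$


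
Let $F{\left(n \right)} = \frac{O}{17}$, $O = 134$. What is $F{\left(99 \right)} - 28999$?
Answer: $- \frac{492849}{17} \approx -28991.0$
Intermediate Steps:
$F{\left(n \right)} = \frac{134}{17}$
$F{\left(99 \right)} - 28999 = \frac{134}{17} - 28999 = - \frac{492849}{17}$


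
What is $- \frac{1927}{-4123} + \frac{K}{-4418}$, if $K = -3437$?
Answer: $\frac{22684237}{18215414} \approx 1.2453$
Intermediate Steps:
$- \frac{1927}{-4123} + \frac{K}{-4418} = - \frac{1927}{-4123} - \frac{3437}{-4418} = \left(-1927\right) \left(- \frac{1}{4123}\right) - - \frac{3437}{4418} = \frac{1927}{4123} + \frac{3437}{4418} = \frac{22684237}{18215414}$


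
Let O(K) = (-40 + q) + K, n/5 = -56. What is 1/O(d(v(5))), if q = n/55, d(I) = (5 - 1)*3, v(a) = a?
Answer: -11/364 ≈ -0.030220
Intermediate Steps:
d(I) = 12 (d(I) = 4*3 = 12)
n = -280 (n = 5*(-56) = -280)
q = -56/11 (q = -280/55 = -280*1/55 = -56/11 ≈ -5.0909)
O(K) = -496/11 + K (O(K) = (-40 - 56/11) + K = -496/11 + K)
1/O(d(v(5))) = 1/(-496/11 + 12) = 1/(-364/11) = -11/364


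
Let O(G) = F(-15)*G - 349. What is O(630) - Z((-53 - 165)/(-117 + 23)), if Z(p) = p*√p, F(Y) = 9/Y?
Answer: -727 - 109*√5123/2209 ≈ -730.53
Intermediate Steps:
O(G) = -349 - 3*G/5 (O(G) = (9/(-15))*G - 349 = (9*(-1/15))*G - 349 = -3*G/5 - 349 = -349 - 3*G/5)
Z(p) = p^(3/2)
O(630) - Z((-53 - 165)/(-117 + 23)) = (-349 - ⅗*630) - ((-53 - 165)/(-117 + 23))^(3/2) = (-349 - 378) - (-218/(-94))^(3/2) = -727 - (-218*(-1/94))^(3/2) = -727 - (109/47)^(3/2) = -727 - 109*√5123/2209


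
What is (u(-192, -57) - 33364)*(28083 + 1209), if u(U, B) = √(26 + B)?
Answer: -977298288 + 29292*I*√31 ≈ -9.773e+8 + 1.6309e+5*I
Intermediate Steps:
(u(-192, -57) - 33364)*(28083 + 1209) = (√(26 - 57) - 33364)*(28083 + 1209) = (√(-31) - 33364)*29292 = (I*√31 - 33364)*29292 = (-33364 + I*√31)*29292 = -977298288 + 29292*I*√31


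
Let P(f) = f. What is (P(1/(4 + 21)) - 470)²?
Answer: 138039001/625 ≈ 2.2086e+5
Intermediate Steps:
(P(1/(4 + 21)) - 470)² = (1/(4 + 21) - 470)² = (1/25 - 470)² = (-11749/25)² = 138039001/625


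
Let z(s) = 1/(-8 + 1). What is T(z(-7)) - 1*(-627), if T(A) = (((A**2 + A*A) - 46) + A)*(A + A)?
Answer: 219579/343 ≈ 640.17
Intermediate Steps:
z(s) = -1/7 (z(s) = 1/(-7) = -1/7)
T(A) = 2*A*(-46 + A + 2*A**2) (T(A) = (((A**2 + A**2) - 46) + A)*(2*A) = ((2*A**2 - 46) + A)*(2*A) = ((-46 + 2*A**2) + A)*(2*A) = (-46 + A + 2*A**2)*(2*A) = 2*A*(-46 + A + 2*A**2))
T(z(-7)) - 1*(-627) = 2*(-1/7)*(-46 - 1/7 + 2*(-1/7)**2) - 1*(-627) = 2*(-1/7)*(-46 - 1/7 + 2*(1/49)) + 627 = 2*(-1/7)*(-46 - 1/7 + 2/49) + 627 = 2*(-1/7)*(-2259/49) + 627 = 4518/343 + 627 = 219579/343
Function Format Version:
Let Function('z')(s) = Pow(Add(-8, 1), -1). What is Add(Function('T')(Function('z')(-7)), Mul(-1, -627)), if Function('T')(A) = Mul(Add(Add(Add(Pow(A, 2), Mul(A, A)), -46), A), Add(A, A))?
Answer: Rational(219579, 343) ≈ 640.17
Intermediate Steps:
Function('z')(s) = Rational(-1, 7) (Function('z')(s) = Pow(-7, -1) = Rational(-1, 7))
Function('T')(A) = Mul(2, A, Add(-46, A, Mul(2, Pow(A, 2)))) (Function('T')(A) = Mul(Add(Add(Add(Pow(A, 2), Pow(A, 2)), -46), A), Mul(2, A)) = Mul(Add(Add(Mul(2, Pow(A, 2)), -46), A), Mul(2, A)) = Mul(Add(Add(-46, Mul(2, Pow(A, 2))), A), Mul(2, A)) = Mul(Add(-46, A, Mul(2, Pow(A, 2))), Mul(2, A)) = Mul(2, A, Add(-46, A, Mul(2, Pow(A, 2)))))
Add(Function('T')(Function('z')(-7)), Mul(-1, -627)) = Add(Mul(2, Rational(-1, 7), Add(-46, Rational(-1, 7), Mul(2, Pow(Rational(-1, 7), 2)))), Mul(-1, -627)) = Add(Mul(2, Rational(-1, 7), Add(-46, Rational(-1, 7), Mul(2, Rational(1, 49)))), 627) = Add(Mul(2, Rational(-1, 7), Add(-46, Rational(-1, 7), Rational(2, 49))), 627) = Add(Mul(2, Rational(-1, 7), Rational(-2259, 49)), 627) = Add(Rational(4518, 343), 627) = Rational(219579, 343)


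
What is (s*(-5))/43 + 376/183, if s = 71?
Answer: -48797/7869 ≈ -6.2012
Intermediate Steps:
(s*(-5))/43 + 376/183 = (71*(-5))/43 + 376/183 = -355*1/43 + 376*(1/183) = -355/43 + 376/183 = -48797/7869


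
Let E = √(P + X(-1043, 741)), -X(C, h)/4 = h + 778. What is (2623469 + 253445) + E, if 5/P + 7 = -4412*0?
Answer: 2876914 + I*√297759/7 ≈ 2.8769e+6 + 77.953*I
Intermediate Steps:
X(C, h) = -3112 - 4*h (X(C, h) = -4*(h + 778) = -4*(778 + h) = -3112 - 4*h)
P = -5/7 (P = 5/(-7 - 4412*0) = 5/(-7 + 0) = 5/(-7) = 5*(-⅐) = -5/7 ≈ -0.71429)
E = I*√297759/7 (E = √(-5/7 + (-3112 - 4*741)) = √(-5/7 + (-3112 - 2964)) = √(-5/7 - 6076) = √(-42537/7) = I*√297759/7 ≈ 77.953*I)
(2623469 + 253445) + E = (2623469 + 253445) + I*√297759/7 = 2876914 + I*√297759/7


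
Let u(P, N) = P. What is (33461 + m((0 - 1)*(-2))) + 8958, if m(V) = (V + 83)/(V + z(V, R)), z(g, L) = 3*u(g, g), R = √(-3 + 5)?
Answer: 339437/8 ≈ 42430.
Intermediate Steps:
R = √2 ≈ 1.4142
z(g, L) = 3*g
m(V) = (83 + V)/(4*V) (m(V) = (V + 83)/(V + 3*V) = (83 + V)/((4*V)) = (83 + V)*(1/(4*V)) = (83 + V)/(4*V))
(33461 + m((0 - 1)*(-2))) + 8958 = (33461 + (83 + (0 - 1)*(-2))/(4*(((0 - 1)*(-2))))) + 8958 = (33461 + (83 - 1*(-2))/(4*((-1*(-2))))) + 8958 = (33461 + (¼)*(83 + 2)/2) + 8958 = (33461 + (¼)*(½)*85) + 8958 = (33461 + 85/8) + 8958 = 267773/8 + 8958 = 339437/8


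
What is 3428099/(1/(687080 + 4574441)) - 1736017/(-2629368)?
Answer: 47425949737261244089/2629368 ≈ 1.8037e+13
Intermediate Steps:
3428099/(1/(687080 + 4574441)) - 1736017/(-2629368) = 3428099/(1/5261521) - 1736017*(-1/2629368) = 3428099/(1/5261521) + 1736017/2629368 = 3428099*5261521 + 1736017/2629368 = 18037014878579 + 1736017/2629368 = 47425949737261244089/2629368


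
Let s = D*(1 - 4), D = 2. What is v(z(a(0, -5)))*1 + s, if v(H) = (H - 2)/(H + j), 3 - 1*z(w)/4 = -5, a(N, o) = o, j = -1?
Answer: -156/31 ≈ -5.0323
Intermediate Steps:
z(w) = 32 (z(w) = 12 - 4*(-5) = 12 + 20 = 32)
v(H) = (-2 + H)/(-1 + H) (v(H) = (H - 2)/(H - 1) = (-2 + H)/(-1 + H))
s = -6 (s = 2*(1 - 4) = 2*(-3) = -6)
v(z(a(0, -5)))*1 + s = ((-2 + 32)/(-1 + 32))*1 - 6 = (30/31)*1 - 6 = 30/31 - 6 = -156/31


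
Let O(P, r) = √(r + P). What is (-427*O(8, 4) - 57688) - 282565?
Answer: -340253 - 854*√3 ≈ -3.4173e+5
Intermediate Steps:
O(P, r) = √(P + r)
(-427*O(8, 4) - 57688) - 282565 = (-427*√(8 + 4) - 57688) - 282565 = (-854*√3 - 57688) - 282565 = (-57688 - 854*√3) - 282565 = -340253 - 854*√3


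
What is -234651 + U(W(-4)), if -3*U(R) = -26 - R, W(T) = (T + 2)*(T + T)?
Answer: -234637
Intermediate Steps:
W(T) = 2*T*(2 + T) (W(T) = (2 + T)*(2*T) = 2*T*(2 + T))
U(R) = 26/3 + R/3 (U(R) = -(-26 - R)/3 = 26/3 + R/3)
-234651 + U(W(-4)) = -234651 + (26/3 + (2*(-4)*(2 - 4))/3) = -234651 + (26/3 + (2*(-4)*(-2))/3) = -234651 + (26/3 + (⅓)*16) = -234651 + (26/3 + 16/3) = -234651 + 14 = -234637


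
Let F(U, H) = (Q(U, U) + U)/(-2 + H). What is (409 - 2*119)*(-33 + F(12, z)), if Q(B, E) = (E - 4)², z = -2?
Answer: -8892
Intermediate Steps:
Q(B, E) = (-4 + E)²
F(U, H) = (U + (-4 + U)²)/(-2 + H) (F(U, H) = ((-4 + U)² + U)/(-2 + H) = (U + (-4 + U)²)/(-2 + H))
(409 - 2*119)*(-33 + F(12, z)) = (409 - 2*119)*(-33 + (12 + (-4 + 12)²)/(-2 - 2)) = (409 - 238)*(-33 + (12 + 8²)/(-4)) = 171*(-33 - (12 + 64)/4) = 171*(-33 - ¼*76) = 171*(-33 - 19) = 171*(-52) = -8892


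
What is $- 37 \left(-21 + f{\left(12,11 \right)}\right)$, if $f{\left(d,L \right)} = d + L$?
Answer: $-74$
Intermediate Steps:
$f{\left(d,L \right)} = L + d$
$- 37 \left(-21 + f{\left(12,11 \right)}\right) = - 37 \left(-21 + \left(11 + 12\right)\right) = - 37 \left(-21 + 23\right) = \left(-37\right) 2 = -74$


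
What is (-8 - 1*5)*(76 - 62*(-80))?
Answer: -65468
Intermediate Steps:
(-8 - 1*5)*(76 - 62*(-80)) = (-8 - 5)*(76 + 4960) = -13*5036 = -65468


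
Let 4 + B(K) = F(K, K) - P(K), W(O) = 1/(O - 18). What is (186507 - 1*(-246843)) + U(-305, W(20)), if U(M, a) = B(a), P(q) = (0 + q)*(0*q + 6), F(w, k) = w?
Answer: 866687/2 ≈ 4.3334e+5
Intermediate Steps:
P(q) = 6*q (P(q) = q*(0 + 6) = q*6 = 6*q)
W(O) = 1/(-18 + O)
B(K) = -4 - 5*K (B(K) = -4 + (K - 6*K) = -4 - 5*K)
U(M, a) = -4 - 5*a
(186507 - 1*(-246843)) + U(-305, W(20)) = (186507 - 1*(-246843)) + (-4 - 5/(-18 + 20)) = (186507 + 246843) + (-4 - 5/2) = 433350 + (-4 - 5*½) = 433350 + (-4 - 5/2) = 433350 - 13/2 = 866687/2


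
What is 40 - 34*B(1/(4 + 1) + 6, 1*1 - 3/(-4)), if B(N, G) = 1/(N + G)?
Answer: 5680/159 ≈ 35.723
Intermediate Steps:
B(N, G) = 1/(G + N)
40 - 34*B(1/(4 + 1) + 6, 1*1 - 3/(-4)) = 40 - 34/((1*1 - 3/(-4)) + (1/(4 + 1) + 6)) = 40 - 34/((1 - 3*(-¼)) + (1/5 + 6)) = 40 - 34/((1 + ¾) + (⅕ + 6)) = 40 - 34/(7/4 + 31/5) = 40 - 34/159/20 = 40 - 34*20/159 = 40 - 680/159 = 5680/159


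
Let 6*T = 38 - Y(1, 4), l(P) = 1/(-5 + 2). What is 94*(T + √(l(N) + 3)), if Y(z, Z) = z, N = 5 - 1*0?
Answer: 1739/3 + 188*√6/3 ≈ 733.17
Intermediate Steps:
N = 5 (N = 5 + 0 = 5)
l(P) = -⅓ (l(P) = 1/(-3) = -⅓)
T = 37/6 (T = (38 - 1*1)/6 = (38 - 1)/6 = (⅙)*37 = 37/6 ≈ 6.1667)
94*(T + √(l(N) + 3)) = 94*(37/6 + √(-⅓ + 3)) = 94*(37/6 + √(8/3)) = 94*(37/6 + 2*√6/3) = 1739/3 + 188*√6/3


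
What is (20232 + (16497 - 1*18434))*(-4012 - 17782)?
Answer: -398721230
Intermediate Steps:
(20232 + (16497 - 1*18434))*(-4012 - 17782) = (20232 + (16497 - 18434))*(-21794) = (20232 - 1937)*(-21794) = 18295*(-21794) = -398721230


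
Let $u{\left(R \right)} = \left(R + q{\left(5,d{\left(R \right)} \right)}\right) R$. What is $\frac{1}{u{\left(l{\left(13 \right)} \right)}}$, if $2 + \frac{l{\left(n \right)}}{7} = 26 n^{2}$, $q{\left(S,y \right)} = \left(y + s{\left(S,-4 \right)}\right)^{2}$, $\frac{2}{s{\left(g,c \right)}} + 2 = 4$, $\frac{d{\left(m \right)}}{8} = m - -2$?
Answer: $\frac{1}{1860035971250520} \approx 5.3762 \cdot 10^{-16}$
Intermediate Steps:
$d{\left(m \right)} = 16 + 8 m$ ($d{\left(m \right)} = 8 \left(m - -2\right) = 8 \left(m + 2\right) = 8 \left(2 + m\right) = 16 + 8 m$)
$s{\left(g,c \right)} = 1$ ($s{\left(g,c \right)} = \frac{2}{-2 + 4} = \frac{2}{2} = 2 \cdot \frac{1}{2} = 1$)
$q{\left(S,y \right)} = \left(1 + y\right)^{2}$ ($q{\left(S,y \right)} = \left(y + 1\right)^{2} = \left(1 + y\right)^{2}$)
$l{\left(n \right)} = -14 + 182 n^{2}$ ($l{\left(n \right)} = -14 + 7 \cdot 26 n^{2} = -14 + 182 n^{2}$)
$u{\left(R \right)} = R \left(R + \left(17 + 8 R\right)^{2}\right)$ ($u{\left(R \right)} = \left(R + \left(1 + \left(16 + 8 R\right)\right)^{2}\right) R = \left(R + \left(17 + 8 R\right)^{2}\right) R = R \left(R + \left(17 + 8 R\right)^{2}\right)$)
$\frac{1}{u{\left(l{\left(13 \right)} \right)}} = \frac{1}{\left(-14 + 182 \cdot 13^{2}\right) \left(\left(-14 + 182 \cdot 13^{2}\right) + \left(17 + 8 \left(-14 + 182 \cdot 13^{2}\right)\right)^{2}\right)} = \frac{1}{\left(-14 + 182 \cdot 169\right) \left(\left(-14 + 182 \cdot 169\right) + \left(17 + 8 \left(-14 + 182 \cdot 169\right)\right)^{2}\right)} = \frac{1}{\left(-14 + 30758\right) \left(\left(-14 + 30758\right) + \left(17 + 8 \left(-14 + 30758\right)\right)^{2}\right)} = \frac{1}{30744 \left(30744 + \left(17 + 8 \cdot 30744\right)^{2}\right)} = \frac{1}{30744 \left(30744 + \left(17 + 245952\right)^{2}\right)} = \frac{1}{30744 \left(30744 + 245969^{2}\right)} = \frac{1}{30744 \left(30744 + 60500748961\right)} = \frac{1}{30744 \cdot 60500779705} = \frac{1}{1860035971250520}$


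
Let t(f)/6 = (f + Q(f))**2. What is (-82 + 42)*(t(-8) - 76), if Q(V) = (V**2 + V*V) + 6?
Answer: -3807200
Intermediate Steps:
Q(V) = 6 + 2*V**2 (Q(V) = (V**2 + V**2) + 6 = 2*V**2 + 6 = 6 + 2*V**2)
t(f) = 6*(6 + f + 2*f**2)**2 (t(f) = 6*(f + (6 + 2*f**2))**2 = 6*(6 + f + 2*f**2)**2)
(-82 + 42)*(t(-8) - 76) = (-82 + 42)*(6*(6 - 8 + 2*(-8)**2)**2 - 76) = -40*(6*(6 - 8 + 2*64)**2 - 76) = -40*(6*(6 - 8 + 128)**2 - 76) = -40*(6*126**2 - 76) = -40*(6*15876 - 76) = -40*(95256 - 76) = -40*95180 = -3807200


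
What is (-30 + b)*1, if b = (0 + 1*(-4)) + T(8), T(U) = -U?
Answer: -42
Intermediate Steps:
b = -12 (b = (0 + 1*(-4)) - 1*8 = (0 - 4) - 8 = -4 - 8 = -12)
(-30 + b)*1 = (-30 - 12)*1 = -42*1 = -42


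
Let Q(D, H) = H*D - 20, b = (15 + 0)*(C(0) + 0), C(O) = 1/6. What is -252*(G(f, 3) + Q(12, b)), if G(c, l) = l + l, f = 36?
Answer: -4032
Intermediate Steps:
C(O) = ⅙
G(c, l) = 2*l
b = 5/2 (b = (15 + 0)*(⅙ + 0) = 15*(⅙) = 5/2 ≈ 2.5000)
Q(D, H) = -20 + D*H (Q(D, H) = D*H - 20 = -20 + D*H)
-252*(G(f, 3) + Q(12, b)) = -252*(2*3 + (-20 + 12*(5/2))) = -252*(6 + (-20 + 30)) = -252*(6 + 10) = -252*16 = -4032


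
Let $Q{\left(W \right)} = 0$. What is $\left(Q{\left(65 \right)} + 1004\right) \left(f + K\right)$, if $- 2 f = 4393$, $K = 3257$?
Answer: $1064742$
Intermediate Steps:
$f = - \frac{4393}{2}$ ($f = \left(- \frac{1}{2}\right) 4393 = - \frac{4393}{2} \approx -2196.5$)
$\left(Q{\left(65 \right)} + 1004\right) \left(f + K\right) = \left(0 + 1004\right) \left(- \frac{4393}{2} + 3257\right) = 1004 \cdot \frac{2121}{2} = 1064742$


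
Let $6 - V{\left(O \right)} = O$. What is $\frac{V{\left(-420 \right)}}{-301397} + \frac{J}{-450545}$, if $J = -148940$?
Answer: $\frac{8939627402}{27158582273} \approx 0.32916$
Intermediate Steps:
$V{\left(O \right)} = 6 - O$
$\frac{V{\left(-420 \right)}}{-301397} + \frac{J}{-450545} = \frac{6 - -420}{-301397} - \frac{148940}{-450545} = \left(6 + 420\right) \left(- \frac{1}{301397}\right) - - \frac{29788}{90109} = 426 \left(- \frac{1}{301397}\right) + \frac{29788}{90109} = - \frac{426}{301397} + \frac{29788}{90109} = \frac{8939627402}{27158582273}$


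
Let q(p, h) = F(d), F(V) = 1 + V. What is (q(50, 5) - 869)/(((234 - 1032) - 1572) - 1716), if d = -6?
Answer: 437/2043 ≈ 0.21390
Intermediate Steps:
q(p, h) = -5 (q(p, h) = 1 - 6 = -5)
(q(50, 5) - 869)/(((234 - 1032) - 1572) - 1716) = (-5 - 869)/(((234 - 1032) - 1572) - 1716) = -874/((-798 - 1572) - 1716) = -874/(-2370 - 1716) = -874/(-4086) = -874*(-1/4086) = 437/2043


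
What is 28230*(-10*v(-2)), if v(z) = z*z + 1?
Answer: -1411500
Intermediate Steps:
v(z) = 1 + z² (v(z) = z² + 1 = 1 + z²)
28230*(-10*v(-2)) = 28230*(-10*(1 + (-2)²)) = 28230*(-10*(1 + 4)) = 28230*(-10*5) = 28230*(-50) = -1411500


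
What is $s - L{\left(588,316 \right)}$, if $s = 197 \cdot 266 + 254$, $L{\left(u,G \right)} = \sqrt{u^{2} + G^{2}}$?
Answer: $52656 - 20 \sqrt{1114} \approx 51989.0$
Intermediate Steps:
$L{\left(u,G \right)} = \sqrt{G^{2} + u^{2}}$
$s = 52656$ ($s = 52402 + 254 = 52656$)
$s - L{\left(588,316 \right)} = 52656 - \sqrt{316^{2} + 588^{2}} = 52656 - \sqrt{99856 + 345744} = 52656 - \sqrt{445600} = 52656 - 20 \sqrt{1114}$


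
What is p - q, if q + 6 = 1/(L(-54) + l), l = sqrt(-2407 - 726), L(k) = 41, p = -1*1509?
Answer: (-1503*sqrt(3133) + 61624*I)/(sqrt(3133) - 41*I) ≈ -1503.0 + 0.011628*I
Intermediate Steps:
p = -1509
l = I*sqrt(3133) (l = sqrt(-3133) = I*sqrt(3133) ≈ 55.973*I)
q = -6 + 1/(41 + I*sqrt(3133)) ≈ -5.9915 - 0.011627*I
p - q = -1509 - (-6*sqrt(3133) + 245*I)/(sqrt(3133) - 41*I)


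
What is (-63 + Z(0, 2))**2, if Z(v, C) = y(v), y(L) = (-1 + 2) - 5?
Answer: 4489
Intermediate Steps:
y(L) = -4 (y(L) = 1 - 5 = -4)
Z(v, C) = -4
(-63 + Z(0, 2))**2 = (-63 - 4)**2 = (-67)**2 = 4489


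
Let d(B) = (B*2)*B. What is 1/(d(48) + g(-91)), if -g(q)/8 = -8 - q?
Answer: 1/3944 ≈ 0.00025355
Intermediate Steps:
d(B) = 2*B**2 (d(B) = (2*B)*B = 2*B**2)
g(q) = 64 + 8*q (g(q) = -8*(-8 - q) = 64 + 8*q)
1/(d(48) + g(-91)) = 1/(2*48**2 + (64 + 8*(-91))) = 1/(2*2304 + (64 - 728)) = 1/(4608 - 664) = 1/3944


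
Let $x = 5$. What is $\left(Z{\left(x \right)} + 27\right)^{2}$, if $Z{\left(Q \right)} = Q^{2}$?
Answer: $2704$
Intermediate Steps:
$\left(Z{\left(x \right)} + 27\right)^{2} = \left(5^{2} + 27\right)^{2} = \left(25 + 27\right)^{2} = 52^{2} = 2704$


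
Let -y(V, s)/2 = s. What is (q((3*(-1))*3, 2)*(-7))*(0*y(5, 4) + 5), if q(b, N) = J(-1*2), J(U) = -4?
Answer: 140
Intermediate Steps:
y(V, s) = -2*s
q(b, N) = -4
(q((3*(-1))*3, 2)*(-7))*(0*y(5, 4) + 5) = (-4*(-7))*(0*(-2*4) + 5) = 28*(0*(-8) + 5) = 28*(0 + 5) = 28*5 = 140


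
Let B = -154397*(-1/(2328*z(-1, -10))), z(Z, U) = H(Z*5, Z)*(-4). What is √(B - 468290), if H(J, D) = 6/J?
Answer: 11*I*√20974067015/2328 ≈ 684.31*I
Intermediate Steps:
z(Z, U) = -24/(5*Z) (z(Z, U) = (6/((Z*5)))*(-4) = (6/((5*Z)))*(-4) = (6*(1/(5*Z)))*(-4) = (6/(5*Z))*(-4) = -24/(5*Z))
B = 771985/55872 (B = -154397/((-(-55872)/(5*(-1)))) = -154397/((-(-55872)*(-1)/5)) = -154397/((-2328*24/5)) = -154397/(-55872/5) = -154397*(-5/55872) = 771985/55872 ≈ 13.817)
√(B - 468290) = √(771985/55872 - 468290) = √(-26163526895/55872) = 11*I*√20974067015/2328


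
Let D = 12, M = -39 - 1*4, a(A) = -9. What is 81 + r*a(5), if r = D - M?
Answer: -414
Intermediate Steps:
M = -43 (M = -39 - 4 = -43)
r = 55 (r = 12 - 1*(-43) = 12 + 43 = 55)
81 + r*a(5) = 81 + 55*(-9) = 81 - 495 = -414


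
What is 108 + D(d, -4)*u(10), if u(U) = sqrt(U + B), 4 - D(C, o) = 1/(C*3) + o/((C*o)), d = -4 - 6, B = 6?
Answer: 1868/15 ≈ 124.53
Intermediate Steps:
d = -10
D(C, o) = 4 - 4/(3*C) (D(C, o) = 4 - (1/(C*3) + o/((C*o))) = 4 - ((1/3)/C + o*(1/(C*o))) = 4 - (1/(3*C) + 1/C) = 4 - 4/(3*C))
u(U) = sqrt(6 + U) (u(U) = sqrt(U + 6) = sqrt(6 + U))
108 + D(d, -4)*u(10) = 108 + (4 - 4/3/(-10))*sqrt(6 + 10) = 108 + (4 - 4/3*(-1/10))*sqrt(16) = 108 + (4 + 2/15)*4 = 108 + (62/15)*4 = 108 + 248/15 = 1868/15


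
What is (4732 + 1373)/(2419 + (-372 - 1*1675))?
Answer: 2035/124 ≈ 16.411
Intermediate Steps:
(4732 + 1373)/(2419 + (-372 - 1*1675)) = 6105/(2419 + (-372 - 1675)) = 6105/(2419 - 2047) = 6105/372 = 6105*(1/372) = 2035/124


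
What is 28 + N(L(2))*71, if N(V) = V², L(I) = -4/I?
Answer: 312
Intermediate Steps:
28 + N(L(2))*71 = 28 + (-4/2)²*71 = 28 + (-4*½)²*71 = 28 + (-2)²*71 = 28 + 4*71 = 28 + 284 = 312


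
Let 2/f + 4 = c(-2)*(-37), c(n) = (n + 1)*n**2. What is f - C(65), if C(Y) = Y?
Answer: -4679/72 ≈ -64.986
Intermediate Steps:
c(n) = n**2*(1 + n) (c(n) = (1 + n)*n**2 = n**2*(1 + n))
f = 1/72 (f = 2/(-4 + ((-2)**2*(1 - 2))*(-37)) = 2/(-4 + (4*(-1))*(-37)) = 2/(-4 - 4*(-37)) = 2/(-4 + 148) = 2/144 = 2*(1/144) = 1/72 ≈ 0.013889)
f - C(65) = 1/72 - 1*65 = 1/72 - 65 = -4679/72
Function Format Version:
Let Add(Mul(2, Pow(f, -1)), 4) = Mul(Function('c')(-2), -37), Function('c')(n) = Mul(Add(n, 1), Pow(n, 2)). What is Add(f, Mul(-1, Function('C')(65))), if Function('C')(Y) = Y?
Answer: Rational(-4679, 72) ≈ -64.986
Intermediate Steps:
Function('c')(n) = Mul(Pow(n, 2), Add(1, n)) (Function('c')(n) = Mul(Add(1, n), Pow(n, 2)) = Mul(Pow(n, 2), Add(1, n)))
f = Rational(1, 72) (f = Mul(2, Pow(Add(-4, Mul(Mul(Pow(-2, 2), Add(1, -2)), -37)), -1)) = Mul(2, Pow(Add(-4, Mul(Mul(4, -1), -37)), -1)) = Mul(2, Pow(Add(-4, Mul(-4, -37)), -1)) = Mul(2, Pow(Add(-4, 148), -1)) = Mul(2, Pow(144, -1)) = Mul(2, Rational(1, 144)) = Rational(1, 72) ≈ 0.013889)
Add(f, Mul(-1, Function('C')(65))) = Add(Rational(1, 72), Mul(-1, 65)) = Add(Rational(1, 72), -65) = Rational(-4679, 72)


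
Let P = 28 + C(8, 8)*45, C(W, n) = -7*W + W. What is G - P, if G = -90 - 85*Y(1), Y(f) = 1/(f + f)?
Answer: 3999/2 ≈ 1999.5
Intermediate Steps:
C(W, n) = -6*W
Y(f) = 1/(2*f)
P = -2132 (P = 28 - 6*8*45 = 28 - 48*45 = 28 - 2160 = -2132)
G = -265/2 (G = -90 - 85/(2*1) = -90 - 85/2 = -265/2 ≈ -132.50)
G - P = -265/2 - 1*(-2132) = -265/2 + 2132 = 3999/2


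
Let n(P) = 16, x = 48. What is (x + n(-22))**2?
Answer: 4096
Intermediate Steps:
(x + n(-22))**2 = (48 + 16)**2 = 64**2 = 4096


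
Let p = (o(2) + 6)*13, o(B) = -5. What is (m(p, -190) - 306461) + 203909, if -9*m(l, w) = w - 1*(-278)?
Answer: -923056/9 ≈ -1.0256e+5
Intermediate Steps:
p = 13 (p = (-5 + 6)*13 = 1*13 = 13)
m(l, w) = -278/9 - w/9 (m(l, w) = -(w - 1*(-278))/9 = -(w + 278)/9 = -(278 + w)/9 = -278/9 - w/9)
(m(p, -190) - 306461) + 203909 = ((-278/9 - ⅑*(-190)) - 306461) + 203909 = ((-278/9 + 190/9) - 306461) + 203909 = (-88/9 - 306461) + 203909 = -2758237/9 + 203909 = -923056/9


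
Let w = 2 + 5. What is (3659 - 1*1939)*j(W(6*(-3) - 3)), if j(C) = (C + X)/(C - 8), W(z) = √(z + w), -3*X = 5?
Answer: 70520/117 - 16340*I*√14/117 ≈ 602.74 - 522.55*I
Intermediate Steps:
X = -5/3 (X = -⅓*5 = -5/3 ≈ -1.6667)
w = 7
W(z) = √(7 + z) (W(z) = √(z + 7) = √(7 + z))
j(C) = (-5/3 + C)/(-8 + C) (j(C) = (C - 5/3)/(C - 8) = (-5/3 + C)/(-8 + C))
(3659 - 1*1939)*j(W(6*(-3) - 3)) = (3659 - 1*1939)*((-5/3 + √(7 + (6*(-3) - 3)))/(-8 + √(7 + (6*(-3) - 3)))) = (3659 - 1939)*((-5/3 + √(7 + (-18 - 3)))/(-8 + √(7 + (-18 - 3)))) = 1720*((-5/3 + √(7 - 21))/(-8 + √(7 - 21))) = 1720*((-5/3 + √(-14))/(-8 + √(-14))) = 1720*((-5/3 + I*√14)/(-8 + I*√14)) = 1720*(-5/3 + I*√14)/(-8 + I*√14)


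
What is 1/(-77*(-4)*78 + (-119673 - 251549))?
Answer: -1/347198 ≈ -2.8802e-6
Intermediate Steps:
1/(-77*(-4)*78 + (-119673 - 251549)) = 1/(308*78 - 371222) = 1/(24024 - 371222) = 1/(-347198) = -1/347198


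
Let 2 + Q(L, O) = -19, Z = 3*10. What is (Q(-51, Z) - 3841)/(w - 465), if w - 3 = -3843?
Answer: 3862/4305 ≈ 0.89710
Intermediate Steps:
Z = 30
w = -3840 (w = 3 - 3843 = -3840)
Q(L, O) = -21 (Q(L, O) = -2 - 19 = -21)
(Q(-51, Z) - 3841)/(w - 465) = (-21 - 3841)/(-3840 - 465) = -3862/(-4305) = -3862*(-1/4305) = 3862/4305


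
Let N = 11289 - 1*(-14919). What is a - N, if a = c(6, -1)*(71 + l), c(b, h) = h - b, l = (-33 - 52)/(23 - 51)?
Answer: -106905/4 ≈ -26726.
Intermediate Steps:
l = 85/28 (l = -85/(-28) = -85*(-1/28) = 85/28 ≈ 3.0357)
N = 26208 (N = 11289 + 14919 = 26208)
a = -2073/4 (a = (-1 - 1*6)*(71 + 85/28) = (-1 - 6)*(2073/28) = -7*2073/28 = -2073/4 ≈ -518.25)
a - N = -2073/4 - 1*26208 = -2073/4 - 26208 = -106905/4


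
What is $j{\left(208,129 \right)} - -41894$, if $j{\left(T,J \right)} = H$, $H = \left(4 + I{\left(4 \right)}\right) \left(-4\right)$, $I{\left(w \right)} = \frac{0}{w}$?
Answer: $41878$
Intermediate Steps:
$I{\left(w \right)} = 0$
$H = -16$ ($H = \left(4 + 0\right) \left(-4\right) = 4 \left(-4\right) = -16$)
$j{\left(T,J \right)} = -16$
$j{\left(208,129 \right)} - -41894 = -16 - -41894 = -16 + 41894 = 41878$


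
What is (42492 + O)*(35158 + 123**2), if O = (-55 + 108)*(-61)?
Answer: 1974217333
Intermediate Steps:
O = -3233 (O = 53*(-61) = -3233)
(42492 + O)*(35158 + 123**2) = (42492 - 3233)*(35158 + 123**2) = 39259*(35158 + 15129) = 39259*50287 = 1974217333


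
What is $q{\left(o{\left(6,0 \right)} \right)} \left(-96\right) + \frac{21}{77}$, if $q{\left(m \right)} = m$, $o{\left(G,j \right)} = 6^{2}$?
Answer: $- \frac{38013}{11} \approx -3455.7$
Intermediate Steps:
$o{\left(G,j \right)} = 36$
$q{\left(o{\left(6,0 \right)} \right)} \left(-96\right) + \frac{21}{77} = 36 \left(-96\right) + \frac{21}{77} = -3456 + 21 \cdot \frac{1}{77} = -3456 + \frac{3}{11} = - \frac{38013}{11}$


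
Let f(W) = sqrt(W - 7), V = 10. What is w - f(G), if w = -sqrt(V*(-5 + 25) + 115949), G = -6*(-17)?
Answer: -sqrt(95) - sqrt(116149) ≈ -350.55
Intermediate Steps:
G = 102
f(W) = sqrt(-7 + W)
w = -sqrt(116149) (w = -sqrt(10*(-5 + 25) + 115949) = -sqrt(10*20 + 115949) = -sqrt(200 + 115949) = -sqrt(116149) ≈ -340.81)
w - f(G) = -sqrt(116149) - sqrt(-7 + 102) = -sqrt(116149) - sqrt(95) = -sqrt(95) - sqrt(116149)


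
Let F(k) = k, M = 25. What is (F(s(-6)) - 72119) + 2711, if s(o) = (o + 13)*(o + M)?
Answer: -69275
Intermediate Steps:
s(o) = (13 + o)*(25 + o) (s(o) = (o + 13)*(o + 25) = (13 + o)*(25 + o))
(F(s(-6)) - 72119) + 2711 = ((325 + (-6)**2 + 38*(-6)) - 72119) + 2711 = ((325 + 36 - 228) - 72119) + 2711 = (133 - 72119) + 2711 = -71986 + 2711 = -69275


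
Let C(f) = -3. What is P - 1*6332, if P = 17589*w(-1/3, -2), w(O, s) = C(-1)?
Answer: -59099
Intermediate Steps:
w(O, s) = -3
P = -52767 (P = 17589*(-3) = -52767)
P - 1*6332 = -52767 - 1*6332 = -52767 - 6332 = -59099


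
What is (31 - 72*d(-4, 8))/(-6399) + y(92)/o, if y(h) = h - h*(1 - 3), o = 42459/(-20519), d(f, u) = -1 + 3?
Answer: -12078100163/90565047 ≈ -133.36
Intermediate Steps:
d(f, u) = 2
o = -42459/20519 (o = 42459*(-1/20519) = -42459/20519 ≈ -2.0693)
y(h) = 3*h (y(h) = h - h*(-2) = h - (-2)*h = h + 2*h = 3*h)
(31 - 72*d(-4, 8))/(-6399) + y(92)/o = (31 - 72*2)/(-6399) + (3*92)/(-42459/20519) = (31 - 144)*(-1/6399) + 276*(-20519/42459) = -113*(-1/6399) - 1887748/14153 = 113/6399 - 1887748/14153 = -12078100163/90565047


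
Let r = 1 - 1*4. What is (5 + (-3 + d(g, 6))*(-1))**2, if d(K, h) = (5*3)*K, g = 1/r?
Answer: 169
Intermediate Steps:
r = -3 (r = 1 - 4 = -3)
g = -1/3 (g = 1/(-3) = -1/3 ≈ -0.33333)
d(K, h) = 15*K
(5 + (-3 + d(g, 6))*(-1))**2 = (5 + (-3 + 15*(-1/3))*(-1))**2 = (5 + (-3 - 5)*(-1))**2 = (5 - 8*(-1))**2 = (5 + 8)**2 = 13**2 = 169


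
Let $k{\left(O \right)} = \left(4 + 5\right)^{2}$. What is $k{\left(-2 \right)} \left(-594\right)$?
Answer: $-48114$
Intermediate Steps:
$k{\left(O \right)} = 81$ ($k{\left(O \right)} = 9^{2} = 81$)
$k{\left(-2 \right)} \left(-594\right) = 81 \left(-594\right) = -48114$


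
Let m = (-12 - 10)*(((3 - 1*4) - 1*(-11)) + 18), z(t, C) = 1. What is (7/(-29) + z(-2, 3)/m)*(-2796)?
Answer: 3034359/4466 ≈ 679.44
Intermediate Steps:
m = -616 (m = -22*(((3 - 4) + 11) + 18) = -22*((-1 + 11) + 18) = -22*(10 + 18) = -22*28 = -616)
(7/(-29) + z(-2, 3)/m)*(-2796) = (7/(-29) + 1/(-616))*(-2796) = (7*(-1/29) + 1*(-1/616))*(-2796) = (-7/29 - 1/616)*(-2796) = -4341/17864*(-2796) = 3034359/4466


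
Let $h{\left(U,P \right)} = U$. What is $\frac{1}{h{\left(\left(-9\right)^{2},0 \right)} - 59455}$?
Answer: $- \frac{1}{59374} \approx -1.6842 \cdot 10^{-5}$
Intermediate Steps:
$\frac{1}{h{\left(\left(-9\right)^{2},0 \right)} - 59455} = \frac{1}{\left(-9\right)^{2} - 59455} = \frac{1}{81 - 59455} = \frac{1}{-59374} = - \frac{1}{59374}$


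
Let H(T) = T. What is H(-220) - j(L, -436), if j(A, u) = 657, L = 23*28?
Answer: -877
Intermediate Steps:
L = 644
H(-220) - j(L, -436) = -220 - 1*657 = -220 - 657 = -877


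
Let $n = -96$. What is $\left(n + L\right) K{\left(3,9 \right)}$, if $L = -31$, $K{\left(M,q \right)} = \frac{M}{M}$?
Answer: $-127$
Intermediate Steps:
$K{\left(M,q \right)} = 1$
$\left(n + L\right) K{\left(3,9 \right)} = \left(-96 - 31\right) 1 = \left(-127\right) 1 = -127$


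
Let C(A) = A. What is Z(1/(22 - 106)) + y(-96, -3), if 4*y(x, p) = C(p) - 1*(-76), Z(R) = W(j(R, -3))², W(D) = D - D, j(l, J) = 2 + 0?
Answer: 73/4 ≈ 18.250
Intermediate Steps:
j(l, J) = 2
W(D) = 0
Z(R) = 0 (Z(R) = 0² = 0)
y(x, p) = 19 + p/4 (y(x, p) = (p - 1*(-76))/4 = (p + 76)/4 = (76 + p)/4 = 19 + p/4)
Z(1/(22 - 106)) + y(-96, -3) = 0 + (19 + (¼)*(-3)) = 0 + (19 - ¾) = 0 + 73/4 = 73/4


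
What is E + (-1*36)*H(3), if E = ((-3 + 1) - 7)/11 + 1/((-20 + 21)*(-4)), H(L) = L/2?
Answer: -2423/44 ≈ -55.068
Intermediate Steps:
H(L) = L/2 (H(L) = L*(½) = L/2)
E = -47/44 (E = (-2 - 7)*(1/11) - ¼/1 = -9*1/11 + 1*(-¼) = -9/11 - ¼ = -47/44 ≈ -1.0682)
E + (-1*36)*H(3) = -47/44 + (-1*36)*((½)*3) = -47/44 - 36*3/2 = -47/44 - 54 = -2423/44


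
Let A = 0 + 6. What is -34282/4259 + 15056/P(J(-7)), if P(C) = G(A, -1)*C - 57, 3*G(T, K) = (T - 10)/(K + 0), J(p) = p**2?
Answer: 191513462/106475 ≈ 1798.7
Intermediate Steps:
A = 6
G(T, K) = (-10 + T)/(3*K) (G(T, K) = ((T - 10)/(K + 0))/3 = ((-10 + T)/K)/3 = (-10 + T)/(3*K))
P(C) = -57 + 4*C/3 (P(C) = ((1/3)*(-10 + 6)/(-1))*C - 57 = ((1/3)*(-1)*(-4))*C - 57 = 4*C/3 - 57 = -57 + 4*C/3)
-34282/4259 + 15056/P(J(-7)) = -34282/4259 + 15056/(-57 + (4/3)*(-7)**2) = -34282*1/4259 + 15056/(-57 + (4/3)*49) = -34282/4259 + 15056/(-57 + 196/3) = -34282/4259 + 15056/(25/3) = -34282/4259 + 15056*(3/25) = -34282/4259 + 45168/25 = 191513462/106475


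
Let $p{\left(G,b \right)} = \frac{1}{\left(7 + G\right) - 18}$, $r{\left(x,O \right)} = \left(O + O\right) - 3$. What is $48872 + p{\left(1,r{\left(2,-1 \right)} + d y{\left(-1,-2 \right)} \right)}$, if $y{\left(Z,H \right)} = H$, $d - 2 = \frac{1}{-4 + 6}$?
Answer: $\frac{488719}{10} \approx 48872.0$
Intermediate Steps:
$r{\left(x,O \right)} = -3 + 2 O$ ($r{\left(x,O \right)} = 2 O - 3 = -3 + 2 O$)
$d = \frac{5}{2}$ ($d = 2 + \frac{1}{-4 + 6} = 2 + \frac{1}{2} = \frac{5}{2} \approx 2.5$)
$p{\left(G,b \right)} = \frac{1}{-11 + G}$
$48872 + p{\left(1,r{\left(2,-1 \right)} + d y{\left(-1,-2 \right)} \right)} = 48872 + \frac{1}{-11 + 1} = 48872 + \frac{1}{-10} = 48872 - \frac{1}{10} = \frac{488719}{10}$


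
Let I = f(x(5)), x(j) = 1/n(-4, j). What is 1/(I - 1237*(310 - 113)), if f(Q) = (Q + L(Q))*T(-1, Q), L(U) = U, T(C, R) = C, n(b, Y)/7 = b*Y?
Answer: -70/17058229 ≈ -4.1036e-6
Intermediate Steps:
n(b, Y) = 7*Y*b (n(b, Y) = 7*(b*Y) = 7*(Y*b) = 7*Y*b)
x(j) = -1/(28*j) (x(j) = 1/(7*j*(-4)) = 1/(-28*j) = -1/(28*j))
f(Q) = -2*Q (f(Q) = (Q + Q)*(-1) = (2*Q)*(-1) = -2*Q)
I = 1/70 (I = -(-1)/(14*5) = -2*(-1/140) = 1/70 ≈ 0.014286)
1/(I - 1237*(310 - 113)) = 1/(1/70 - 1237*(310 - 113)) = 1/(1/70 - 1237*197) = 1/(1/70 - 243689) = 1/(-17058229/70) = -70/17058229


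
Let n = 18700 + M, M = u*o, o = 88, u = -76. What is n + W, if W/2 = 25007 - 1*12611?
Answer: 36804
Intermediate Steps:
M = -6688 (M = -76*88 = -6688)
W = 24792 (W = 2*(25007 - 1*12611) = 2*(25007 - 12611) = 2*12396 = 24792)
n = 12012 (n = 18700 - 6688 = 12012)
n + W = 12012 + 24792 = 36804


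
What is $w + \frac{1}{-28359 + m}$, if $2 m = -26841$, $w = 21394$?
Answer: $\frac{1787661244}{83559} \approx 21394.0$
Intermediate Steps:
$m = - \frac{26841}{2}$ ($m = \frac{1}{2} \left(-26841\right) = - \frac{26841}{2} \approx -13421.0$)
$w + \frac{1}{-28359 + m} = 21394 + \frac{1}{-28359 - \frac{26841}{2}} = 21394 + \frac{1}{- \frac{83559}{2}} = 21394 - \frac{2}{83559} = \frac{1787661244}{83559}$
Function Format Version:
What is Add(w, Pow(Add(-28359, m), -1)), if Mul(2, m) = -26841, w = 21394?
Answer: Rational(1787661244, 83559) ≈ 21394.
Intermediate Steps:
m = Rational(-26841, 2) (m = Mul(Rational(1, 2), -26841) = Rational(-26841, 2) ≈ -13421.)
Add(w, Pow(Add(-28359, m), -1)) = Add(21394, Pow(Add(-28359, Rational(-26841, 2)), -1)) = Add(21394, Pow(Rational(-83559, 2), -1)) = Add(21394, Rational(-2, 83559)) = Rational(1787661244, 83559)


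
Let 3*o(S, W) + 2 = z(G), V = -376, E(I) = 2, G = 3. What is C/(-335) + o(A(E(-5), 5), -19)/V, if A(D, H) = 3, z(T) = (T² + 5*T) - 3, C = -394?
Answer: 438067/377880 ≈ 1.1593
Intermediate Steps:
z(T) = -3 + T² + 5*T
o(S, W) = 19/3 (o(S, W) = -⅔ + (-3 + 3² + 5*3)/3 = -⅔ + (-3 + 9 + 15)/3 = -⅔ + (⅓)*21 = -⅔ + 7 = 19/3)
C/(-335) + o(A(E(-5), 5), -19)/V = -394/(-335) + (19/3)/(-376) = -394*(-1/335) + (19/3)*(-1/376) = 394/335 - 19/1128 = 438067/377880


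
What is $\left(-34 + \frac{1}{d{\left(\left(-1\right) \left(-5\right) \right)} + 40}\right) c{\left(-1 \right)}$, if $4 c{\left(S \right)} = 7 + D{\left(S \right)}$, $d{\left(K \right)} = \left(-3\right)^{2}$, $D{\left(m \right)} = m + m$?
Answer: $- \frac{8325}{196} \approx -42.474$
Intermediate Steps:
$D{\left(m \right)} = 2 m$
$d{\left(K \right)} = 9$
$c{\left(S \right)} = \frac{7}{4} + \frac{S}{2}$ ($c{\left(S \right)} = \frac{7 + 2 S}{4} = \frac{7}{4} + \frac{S}{2}$)
$\left(-34 + \frac{1}{d{\left(\left(-1\right) \left(-5\right) \right)} + 40}\right) c{\left(-1 \right)} = \left(-34 + \frac{1}{9 + 40}\right) \left(\frac{7}{4} + \frac{1}{2} \left(-1\right)\right) = \left(-34 + \frac{1}{49}\right) \left(\frac{7}{4} - \frac{1}{2}\right) = \left(-34 + \frac{1}{49}\right) \frac{5}{4} = \left(- \frac{1665}{49}\right) \frac{5}{4} = - \frac{8325}{196}$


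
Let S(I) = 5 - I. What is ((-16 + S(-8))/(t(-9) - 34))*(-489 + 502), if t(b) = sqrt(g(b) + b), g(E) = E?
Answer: 663/587 + 117*I*sqrt(2)/1174 ≈ 1.1295 + 0.14094*I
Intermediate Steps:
t(b) = sqrt(2)*sqrt(b) (t(b) = sqrt(b + b) = sqrt(2*b) = sqrt(2)*sqrt(b))
((-16 + S(-8))/(t(-9) - 34))*(-489 + 502) = ((-16 + (5 - 1*(-8)))/(sqrt(2)*sqrt(-9) - 34))*(-489 + 502) = ((-16 + (5 + 8))/(sqrt(2)*(3*I) - 34))*13 = ((-16 + 13)/(3*I*sqrt(2) - 34))*13 = -3/(-34 + 3*I*sqrt(2))*13 = -39/(-34 + 3*I*sqrt(2))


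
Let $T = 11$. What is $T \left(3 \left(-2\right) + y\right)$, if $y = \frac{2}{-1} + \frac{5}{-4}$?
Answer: $- \frac{407}{4} \approx -101.75$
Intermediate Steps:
$y = - \frac{13}{4}$ ($y = 2 \left(-1\right) + 5 \left(- \frac{1}{4}\right) = -2 - \frac{5}{4} = - \frac{13}{4} \approx -3.25$)
$T \left(3 \left(-2\right) + y\right) = 11 \left(3 \left(-2\right) - \frac{13}{4}\right) = 11 \left(-6 - \frac{13}{4}\right) = 11 \left(- \frac{37}{4}\right) = - \frac{407}{4}$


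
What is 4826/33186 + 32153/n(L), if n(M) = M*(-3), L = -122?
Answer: 59377543/674782 ≈ 87.995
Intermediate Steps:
n(M) = -3*M
4826/33186 + 32153/n(L) = 4826/33186 + 32153/((-3*(-122))) = 4826*(1/33186) + 32153/366 = 2413/16593 + 32153*(1/366) = 2413/16593 + 32153/366 = 59377543/674782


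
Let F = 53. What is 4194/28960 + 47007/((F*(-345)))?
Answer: -42821181/17651120 ≈ -2.4260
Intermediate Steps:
4194/28960 + 47007/((F*(-345))) = 4194/28960 + 47007/((53*(-345))) = 4194*(1/28960) + 47007/(-18285) = 2097/14480 + 47007*(-1/18285) = 2097/14480 - 15669/6095 = -42821181/17651120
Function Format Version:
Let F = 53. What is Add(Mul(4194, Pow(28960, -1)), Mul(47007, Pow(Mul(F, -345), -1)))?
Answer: Rational(-42821181, 17651120) ≈ -2.4260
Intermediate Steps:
Add(Mul(4194, Pow(28960, -1)), Mul(47007, Pow(Mul(F, -345), -1))) = Add(Mul(4194, Pow(28960, -1)), Mul(47007, Pow(Mul(53, -345), -1))) = Add(Mul(4194, Rational(1, 28960)), Mul(47007, Pow(-18285, -1))) = Add(Rational(2097, 14480), Mul(47007, Rational(-1, 18285))) = Add(Rational(2097, 14480), Rational(-15669, 6095)) = Rational(-42821181, 17651120)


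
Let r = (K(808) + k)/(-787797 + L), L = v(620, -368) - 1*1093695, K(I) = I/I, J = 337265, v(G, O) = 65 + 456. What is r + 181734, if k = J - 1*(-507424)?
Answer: 341835539024/1880971 ≈ 1.8173e+5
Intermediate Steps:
v(G, O) = 521
K(I) = 1
k = 844689 (k = 337265 - 1*(-507424) = 337265 + 507424 = 844689)
L = -1093174 (L = 521 - 1*1093695 = 521 - 1093695 = -1093174)
r = -844690/1880971 (r = (1 + 844689)/(-787797 - 1093174) = 844690/(-1880971) = 844690*(-1/1880971) = -844690/1880971 ≈ -0.44907)
r + 181734 = -844690/1880971 + 181734 = 341835539024/1880971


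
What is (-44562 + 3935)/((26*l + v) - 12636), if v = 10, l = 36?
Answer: 40627/11690 ≈ 3.4754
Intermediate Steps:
(-44562 + 3935)/((26*l + v) - 12636) = (-44562 + 3935)/((26*36 + 10) - 12636) = -40627/((936 + 10) - 12636) = -40627/(946 - 12636) = -40627/(-11690) = -40627*(-1/11690) = 40627/11690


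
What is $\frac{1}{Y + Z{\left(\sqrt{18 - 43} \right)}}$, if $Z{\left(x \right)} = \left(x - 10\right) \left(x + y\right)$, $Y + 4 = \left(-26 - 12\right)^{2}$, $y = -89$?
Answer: $\frac{461}{1111610} + \frac{99 i}{1111610} \approx 0.00041471 + 8.906 \cdot 10^{-5} i$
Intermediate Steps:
$Y = 1440$ ($Y = -4 + \left(-26 - 12\right)^{2} = -4 + \left(-38\right)^{2} = -4 + 1444 = 1440$)
$Z{\left(x \right)} = \left(-89 + x\right) \left(-10 + x\right)$ ($Z{\left(x \right)} = \left(x - 10\right) \left(x - 89\right) = \left(-10 + x\right) \left(-89 + x\right) = \left(-89 + x\right) \left(-10 + x\right)$)
$\frac{1}{Y + Z{\left(\sqrt{18 - 43} \right)}} = \frac{1}{1440 + \left(890 + \left(\sqrt{18 - 43}\right)^{2} - 99 \sqrt{18 - 43}\right)} = \frac{1}{1440 + \left(890 + \left(\sqrt{-25}\right)^{2} - 99 \sqrt{-25}\right)} = \frac{1}{1440 + \left(890 + \left(5 i\right)^{2} - 99 \cdot 5 i\right)} = \frac{1}{1440 - \left(-865 + 495 i\right)} = \frac{1}{1440 + \left(865 - 495 i\right)} = \frac{1}{2305 - 495 i} = \frac{2305 + 495 i}{5558050}$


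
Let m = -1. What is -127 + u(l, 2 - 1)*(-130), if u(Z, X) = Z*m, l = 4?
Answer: 393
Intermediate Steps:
u(Z, X) = -Z (u(Z, X) = Z*(-1) = -Z)
-127 + u(l, 2 - 1)*(-130) = -127 - 1*4*(-130) = -127 - 4*(-130) = -127 + 520 = 393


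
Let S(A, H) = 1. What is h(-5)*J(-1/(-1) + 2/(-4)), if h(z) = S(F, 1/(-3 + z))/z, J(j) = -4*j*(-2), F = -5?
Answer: -4/5 ≈ -0.80000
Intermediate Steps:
J(j) = 8*j
h(z) = 1/z
h(-5)*J(-1/(-1) + 2/(-4)) = (8*(-1/(-1) + 2/(-4)))/(-5) = -8*(-1*(-1) + 2*(-1/4))/5 = -8*(1 - 1/2)/5 = -8/(5*2) = -1/5*4 = -4/5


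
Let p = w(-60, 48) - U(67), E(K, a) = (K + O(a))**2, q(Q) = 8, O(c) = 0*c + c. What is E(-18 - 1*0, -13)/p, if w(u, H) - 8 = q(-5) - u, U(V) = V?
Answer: 961/9 ≈ 106.78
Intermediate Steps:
O(c) = c (O(c) = 0 + c = c)
w(u, H) = 16 - u (w(u, H) = 8 + (8 - u) = 16 - u)
E(K, a) = (K + a)**2
p = 9 (p = (16 - 1*(-60)) - 1*67 = (16 + 60) - 67 = 76 - 67 = 9)
E(-18 - 1*0, -13)/p = ((-18 - 1*0) - 13)**2/9 = ((-18 + 0) - 13)**2*(1/9) = (-18 - 13)**2*(1/9) = (-31)**2*(1/9) = 961*(1/9) = 961/9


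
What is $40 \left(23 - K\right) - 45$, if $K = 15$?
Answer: $275$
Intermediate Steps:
$40 \left(23 - K\right) - 45 = 40 \left(23 - 15\right) - 45 = 40 \cdot 8 - 45 = 320 - 45 = 275$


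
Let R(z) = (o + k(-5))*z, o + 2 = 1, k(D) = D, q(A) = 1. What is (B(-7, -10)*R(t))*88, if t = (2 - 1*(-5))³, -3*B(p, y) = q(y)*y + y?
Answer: -1207360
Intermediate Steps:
B(p, y) = -2*y/3 (B(p, y) = -(1*y + y)/3 = -(y + y)/3 = -2*y/3)
o = -1 (o = -2 + 1 = -1)
t = 343 (t = (2 + 5)³ = 7³ = 343)
R(z) = -6*z (R(z) = (-1 - 5)*z = -6*z)
(B(-7, -10)*R(t))*88 = ((-⅔*(-10))*(-6*343))*88 = ((20/3)*(-2058))*88 = -13720*88 = -1207360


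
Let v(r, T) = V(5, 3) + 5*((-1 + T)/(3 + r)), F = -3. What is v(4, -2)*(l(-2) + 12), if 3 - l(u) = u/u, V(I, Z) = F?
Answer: -72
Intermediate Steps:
V(I, Z) = -3
v(r, T) = -3 + 5*(-1 + T)/(3 + r) (v(r, T) = -3 + 5*((-1 + T)/(3 + r)) = -3 + 5*(-1 + T)/(3 + r))
l(u) = 2 (l(u) = 3 - u/u = 3 - 1*1 = 3 - 1 = 2)
v(4, -2)*(l(-2) + 12) = ((-14 - 3*4 + 5*(-2))/(3 + 4))*(2 + 12) = ((-14 - 12 - 10)/7)*14 = ((⅐)*(-36))*14 = -36/7*14 = -72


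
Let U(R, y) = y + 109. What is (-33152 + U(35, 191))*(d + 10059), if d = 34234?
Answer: -1455113636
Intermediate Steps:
U(R, y) = 109 + y
(-33152 + U(35, 191))*(d + 10059) = (-33152 + (109 + 191))*(34234 + 10059) = (-33152 + 300)*44293 = -32852*44293 = -1455113636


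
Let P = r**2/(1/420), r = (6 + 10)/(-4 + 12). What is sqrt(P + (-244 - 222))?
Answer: sqrt(1214) ≈ 34.843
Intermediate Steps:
r = 2 (r = 16/8 = 16*(1/8) = 2)
P = 1680 (P = 2**2/(1/420) = 4/(1/420) = 4*420 = 1680)
sqrt(P + (-244 - 222)) = sqrt(1680 + (-244 - 222)) = sqrt(1680 - 466) = sqrt(1214)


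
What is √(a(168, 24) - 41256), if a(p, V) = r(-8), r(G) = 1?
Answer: I*√41255 ≈ 203.11*I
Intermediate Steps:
a(p, V) = 1
√(a(168, 24) - 41256) = √(1 - 41256) = √(-41255) = I*√41255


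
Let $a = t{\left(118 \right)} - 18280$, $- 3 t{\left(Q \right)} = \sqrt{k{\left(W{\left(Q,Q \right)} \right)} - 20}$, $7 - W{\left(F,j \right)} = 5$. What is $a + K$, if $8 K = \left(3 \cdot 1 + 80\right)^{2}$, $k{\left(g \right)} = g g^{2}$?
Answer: $- \frac{139351}{8} - \frac{2 i \sqrt{3}}{3} \approx -17419.0 - 1.1547 i$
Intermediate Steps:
$W{\left(F,j \right)} = 2$ ($W{\left(F,j \right)} = 7 - 5 = 2$)
$k{\left(g \right)} = g^{3}$
$t{\left(Q \right)} = - \frac{2 i \sqrt{3}}{3}$ ($t{\left(Q \right)} = - \frac{\sqrt{2^{3} - 20}}{3} = - \frac{\sqrt{8 - 20}}{3} = - \frac{\sqrt{-12}}{3} = - \frac{2 i \sqrt{3}}{3}$)
$K = \frac{6889}{8}$ ($K = \frac{\left(3 \cdot 1 + 80\right)^{2}}{8} = \frac{\left(3 + 80\right)^{2}}{8} = \frac{83^{2}}{8} = \frac{1}{8} \cdot 6889 = \frac{6889}{8} \approx 861.13$)
$a = -18280 - \frac{2 i \sqrt{3}}{3}$ ($a = - \frac{2 i \sqrt{3}}{3} - 18280 = -18280 - \frac{2 i \sqrt{3}}{3} \approx -18280.0 - 1.1547 i$)
$a + K = \left(-18280 - \frac{2 i \sqrt{3}}{3}\right) + \frac{6889}{8} = - \frac{139351}{8} - \frac{2 i \sqrt{3}}{3}$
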